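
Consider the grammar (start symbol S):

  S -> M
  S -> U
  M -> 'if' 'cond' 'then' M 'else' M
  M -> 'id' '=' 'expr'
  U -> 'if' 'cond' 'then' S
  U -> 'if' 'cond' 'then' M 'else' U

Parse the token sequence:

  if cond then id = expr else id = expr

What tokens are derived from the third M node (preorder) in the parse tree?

[S [M if cond then [M id = expr] else [M id = expr]]]

id = expr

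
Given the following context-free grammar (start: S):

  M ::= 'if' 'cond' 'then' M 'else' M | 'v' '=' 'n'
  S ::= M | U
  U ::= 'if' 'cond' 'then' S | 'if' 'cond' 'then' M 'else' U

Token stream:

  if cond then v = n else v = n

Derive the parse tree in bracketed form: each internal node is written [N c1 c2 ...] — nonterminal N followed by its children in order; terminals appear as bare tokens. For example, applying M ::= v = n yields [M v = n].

S
M
if cond then M else M
if cond then v = n else M
if cond then v = n else v = n

[S [M if cond then [M v = n] else [M v = n]]]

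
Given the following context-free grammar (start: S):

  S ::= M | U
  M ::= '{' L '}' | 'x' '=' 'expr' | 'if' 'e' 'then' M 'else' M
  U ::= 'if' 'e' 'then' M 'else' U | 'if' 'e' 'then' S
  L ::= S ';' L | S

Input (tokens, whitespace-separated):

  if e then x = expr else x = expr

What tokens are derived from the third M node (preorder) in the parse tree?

[S [M if e then [M x = expr] else [M x = expr]]]

x = expr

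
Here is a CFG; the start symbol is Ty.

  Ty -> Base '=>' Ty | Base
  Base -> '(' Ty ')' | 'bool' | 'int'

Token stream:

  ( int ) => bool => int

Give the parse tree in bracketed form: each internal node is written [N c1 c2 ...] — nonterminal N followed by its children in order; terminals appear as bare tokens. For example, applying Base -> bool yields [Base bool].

Ty
Base => Ty
( Ty ) => Ty
( Base ) => Ty
( int ) => Ty
( int ) => Base => Ty
( int ) => bool => Ty
( int ) => bool => Base
( int ) => bool => int

[Ty [Base ( [Ty [Base int]] )] => [Ty [Base bool] => [Ty [Base int]]]]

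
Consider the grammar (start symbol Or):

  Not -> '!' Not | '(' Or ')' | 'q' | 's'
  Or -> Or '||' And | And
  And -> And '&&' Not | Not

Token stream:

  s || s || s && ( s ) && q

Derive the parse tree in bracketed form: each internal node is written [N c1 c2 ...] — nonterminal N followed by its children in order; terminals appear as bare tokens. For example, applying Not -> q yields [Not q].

Or
Or || And
Or || And || And
And || And || And
Not || And || And
s || And || And
s || Not || And
s || s || And
s || s || And && Not
s || s || And && Not && Not
s || s || Not && Not && Not
s || s || s && Not && Not
s || s || s && ( Or ) && Not
s || s || s && ( And ) && Not
s || s || s && ( Not ) && Not
s || s || s && ( s ) && Not
s || s || s && ( s ) && q

[Or [Or [Or [And [Not s]]] || [And [Not s]]] || [And [And [And [Not s]] && [Not ( [Or [And [Not s]]] )]] && [Not q]]]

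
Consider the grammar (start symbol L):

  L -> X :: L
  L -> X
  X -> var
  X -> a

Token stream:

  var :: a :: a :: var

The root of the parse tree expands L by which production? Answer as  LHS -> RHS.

[L [X var] :: [L [X a] :: [L [X a] :: [L [X var]]]]]

L -> X :: L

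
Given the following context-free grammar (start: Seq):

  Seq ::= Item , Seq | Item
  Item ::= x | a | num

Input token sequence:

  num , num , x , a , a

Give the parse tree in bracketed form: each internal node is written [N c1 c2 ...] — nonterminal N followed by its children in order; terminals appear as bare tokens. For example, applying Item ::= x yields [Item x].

Seq
Item , Seq
num , Seq
num , Item , Seq
num , num , Seq
num , num , Item , Seq
num , num , x , Seq
num , num , x , Item , Seq
num , num , x , a , Seq
num , num , x , a , Item
num , num , x , a , a

[Seq [Item num] , [Seq [Item num] , [Seq [Item x] , [Seq [Item a] , [Seq [Item a]]]]]]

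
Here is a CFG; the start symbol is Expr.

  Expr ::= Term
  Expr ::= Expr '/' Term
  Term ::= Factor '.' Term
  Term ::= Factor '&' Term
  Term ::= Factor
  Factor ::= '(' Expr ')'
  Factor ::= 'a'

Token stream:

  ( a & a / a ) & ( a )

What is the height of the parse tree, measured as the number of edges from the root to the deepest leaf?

[Expr [Term [Factor ( [Expr [Expr [Term [Factor a] & [Term [Factor a]]]] / [Term [Factor a]]] )] & [Term [Factor ( [Expr [Term [Factor a]]] )]]]]

8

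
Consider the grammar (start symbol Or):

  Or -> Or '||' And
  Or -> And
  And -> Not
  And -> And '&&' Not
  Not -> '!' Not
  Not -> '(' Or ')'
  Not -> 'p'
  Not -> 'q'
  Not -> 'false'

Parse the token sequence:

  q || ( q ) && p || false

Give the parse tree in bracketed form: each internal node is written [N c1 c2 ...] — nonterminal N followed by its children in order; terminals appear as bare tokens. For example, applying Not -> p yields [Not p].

[Or [Or [Or [And [Not q]]] || [And [And [Not ( [Or [And [Not q]]] )]] && [Not p]]] || [And [Not false]]]

Or
Or || And
Or || And || And
And || And || And
Not || And || And
q || And || And
q || And && Not || And
q || Not && Not || And
q || ( Or ) && Not || And
q || ( And ) && Not || And
q || ( Not ) && Not || And
q || ( q ) && Not || And
q || ( q ) && p || And
q || ( q ) && p || Not
q || ( q ) && p || false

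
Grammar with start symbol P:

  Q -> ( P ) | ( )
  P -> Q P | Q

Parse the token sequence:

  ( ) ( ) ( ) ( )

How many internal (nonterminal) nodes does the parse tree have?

[P [Q ( )] [P [Q ( )] [P [Q ( )] [P [Q ( )]]]]]

8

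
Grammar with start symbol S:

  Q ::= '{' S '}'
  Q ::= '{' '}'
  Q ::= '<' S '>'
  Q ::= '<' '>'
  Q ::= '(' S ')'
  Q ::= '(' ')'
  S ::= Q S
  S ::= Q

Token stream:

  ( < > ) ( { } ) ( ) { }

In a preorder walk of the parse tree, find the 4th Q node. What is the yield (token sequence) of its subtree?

{ }

[S [Q ( [S [Q < >]] )] [S [Q ( [S [Q { }]] )] [S [Q ( )] [S [Q { }]]]]]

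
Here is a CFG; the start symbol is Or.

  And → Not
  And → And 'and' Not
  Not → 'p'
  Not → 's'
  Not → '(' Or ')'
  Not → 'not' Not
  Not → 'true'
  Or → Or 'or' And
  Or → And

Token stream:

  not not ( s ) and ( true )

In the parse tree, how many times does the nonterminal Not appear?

[Or [And [And [Not not [Not not [Not ( [Or [And [Not s]]] )]]]] and [Not ( [Or [And [Not true]]] )]]]

6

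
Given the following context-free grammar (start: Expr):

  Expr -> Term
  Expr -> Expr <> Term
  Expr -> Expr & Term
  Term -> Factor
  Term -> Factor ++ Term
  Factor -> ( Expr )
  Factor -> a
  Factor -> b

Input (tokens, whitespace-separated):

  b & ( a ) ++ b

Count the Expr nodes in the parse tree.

[Expr [Expr [Term [Factor b]]] & [Term [Factor ( [Expr [Term [Factor a]]] )] ++ [Term [Factor b]]]]

3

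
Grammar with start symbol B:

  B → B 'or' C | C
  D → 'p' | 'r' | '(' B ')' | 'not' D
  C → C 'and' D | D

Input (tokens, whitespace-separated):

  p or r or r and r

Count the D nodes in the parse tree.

[B [B [B [C [D p]]] or [C [D r]]] or [C [C [D r]] and [D r]]]

4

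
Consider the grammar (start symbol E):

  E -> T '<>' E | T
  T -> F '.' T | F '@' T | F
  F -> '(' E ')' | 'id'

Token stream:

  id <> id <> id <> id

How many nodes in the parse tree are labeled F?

[E [T [F id]] <> [E [T [F id]] <> [E [T [F id]] <> [E [T [F id]]]]]]

4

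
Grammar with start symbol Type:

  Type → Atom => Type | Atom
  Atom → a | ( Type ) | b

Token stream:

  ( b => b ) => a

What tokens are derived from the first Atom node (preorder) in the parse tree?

( b => b )

[Type [Atom ( [Type [Atom b] => [Type [Atom b]]] )] => [Type [Atom a]]]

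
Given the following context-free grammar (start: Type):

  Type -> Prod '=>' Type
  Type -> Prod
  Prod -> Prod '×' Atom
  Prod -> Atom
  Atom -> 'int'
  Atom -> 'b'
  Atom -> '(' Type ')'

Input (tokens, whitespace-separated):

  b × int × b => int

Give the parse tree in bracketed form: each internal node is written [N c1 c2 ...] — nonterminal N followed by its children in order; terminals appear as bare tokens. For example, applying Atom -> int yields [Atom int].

Type
Prod => Type
Prod × Atom => Type
Prod × Atom × Atom => Type
Atom × Atom × Atom => Type
b × Atom × Atom => Type
b × int × Atom => Type
b × int × b => Type
b × int × b => Prod
b × int × b => Atom
b × int × b => int

[Type [Prod [Prod [Prod [Atom b]] × [Atom int]] × [Atom b]] => [Type [Prod [Atom int]]]]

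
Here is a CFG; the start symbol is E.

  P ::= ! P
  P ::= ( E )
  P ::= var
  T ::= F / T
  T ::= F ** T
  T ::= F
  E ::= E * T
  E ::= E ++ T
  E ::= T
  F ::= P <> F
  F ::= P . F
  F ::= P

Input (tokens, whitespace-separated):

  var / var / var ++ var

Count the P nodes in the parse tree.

4

[E [E [T [F [P var]] / [T [F [P var]] / [T [F [P var]]]]]] ++ [T [F [P var]]]]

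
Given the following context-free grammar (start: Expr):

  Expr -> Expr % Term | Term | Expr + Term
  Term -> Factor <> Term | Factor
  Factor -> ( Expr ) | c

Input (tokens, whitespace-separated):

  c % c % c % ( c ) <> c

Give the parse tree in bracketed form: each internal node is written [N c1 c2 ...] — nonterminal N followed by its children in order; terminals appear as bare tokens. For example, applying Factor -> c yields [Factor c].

Expr
Expr % Term
Expr % Term % Term
Expr % Term % Term % Term
Term % Term % Term % Term
Factor % Term % Term % Term
c % Term % Term % Term
c % Factor % Term % Term
c % c % Term % Term
c % c % Factor % Term
c % c % c % Term
c % c % c % Factor <> Term
c % c % c % ( Expr ) <> Term
c % c % c % ( Term ) <> Term
c % c % c % ( Factor ) <> Term
c % c % c % ( c ) <> Term
c % c % c % ( c ) <> Factor
c % c % c % ( c ) <> c

[Expr [Expr [Expr [Expr [Term [Factor c]]] % [Term [Factor c]]] % [Term [Factor c]]] % [Term [Factor ( [Expr [Term [Factor c]]] )] <> [Term [Factor c]]]]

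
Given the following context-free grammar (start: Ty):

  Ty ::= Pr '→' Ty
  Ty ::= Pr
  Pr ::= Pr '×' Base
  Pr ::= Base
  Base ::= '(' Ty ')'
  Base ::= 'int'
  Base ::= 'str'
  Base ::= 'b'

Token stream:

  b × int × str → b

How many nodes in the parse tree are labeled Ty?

2

[Ty [Pr [Pr [Pr [Base b]] × [Base int]] × [Base str]] → [Ty [Pr [Base b]]]]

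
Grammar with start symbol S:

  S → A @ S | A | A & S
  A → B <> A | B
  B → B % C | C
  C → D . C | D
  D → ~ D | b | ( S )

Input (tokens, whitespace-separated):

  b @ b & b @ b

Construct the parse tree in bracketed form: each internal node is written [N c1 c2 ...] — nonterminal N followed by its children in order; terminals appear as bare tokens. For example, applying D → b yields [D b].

[S [A [B [C [D b]]]] @ [S [A [B [C [D b]]]] & [S [A [B [C [D b]]]] @ [S [A [B [C [D b]]]]]]]]

S
A @ S
B @ S
C @ S
D @ S
b @ S
b @ A & S
b @ B & S
b @ C & S
b @ D & S
b @ b & S
b @ b & A @ S
b @ b & B @ S
b @ b & C @ S
b @ b & D @ S
b @ b & b @ S
b @ b & b @ A
b @ b & b @ B
b @ b & b @ C
b @ b & b @ D
b @ b & b @ b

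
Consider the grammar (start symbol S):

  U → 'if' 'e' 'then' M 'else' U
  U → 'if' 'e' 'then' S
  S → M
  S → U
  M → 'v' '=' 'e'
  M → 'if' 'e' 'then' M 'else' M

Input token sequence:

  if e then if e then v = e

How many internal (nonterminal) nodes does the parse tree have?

[S [U if e then [S [U if e then [S [M v = e]]]]]]

6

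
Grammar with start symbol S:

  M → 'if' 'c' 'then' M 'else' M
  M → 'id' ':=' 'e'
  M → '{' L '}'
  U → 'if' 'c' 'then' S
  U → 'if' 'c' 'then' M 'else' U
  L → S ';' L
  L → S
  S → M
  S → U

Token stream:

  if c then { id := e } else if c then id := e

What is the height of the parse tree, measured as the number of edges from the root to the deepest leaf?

6

[S [U if c then [M { [L [S [M id := e]]] }] else [U if c then [S [M id := e]]]]]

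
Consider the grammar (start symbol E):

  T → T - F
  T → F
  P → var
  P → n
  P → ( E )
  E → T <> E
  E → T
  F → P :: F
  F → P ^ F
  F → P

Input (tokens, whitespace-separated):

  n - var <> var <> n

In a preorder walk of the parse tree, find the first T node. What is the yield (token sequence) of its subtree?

[E [T [T [F [P n]]] - [F [P var]]] <> [E [T [F [P var]]] <> [E [T [F [P n]]]]]]

n - var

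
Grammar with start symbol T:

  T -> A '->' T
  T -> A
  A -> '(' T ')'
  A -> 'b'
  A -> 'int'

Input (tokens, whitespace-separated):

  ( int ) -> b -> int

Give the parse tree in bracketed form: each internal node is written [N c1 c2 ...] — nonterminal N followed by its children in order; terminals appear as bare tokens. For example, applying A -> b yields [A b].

[T [A ( [T [A int]] )] -> [T [A b] -> [T [A int]]]]

T
A -> T
( T ) -> T
( A ) -> T
( int ) -> T
( int ) -> A -> T
( int ) -> b -> T
( int ) -> b -> A
( int ) -> b -> int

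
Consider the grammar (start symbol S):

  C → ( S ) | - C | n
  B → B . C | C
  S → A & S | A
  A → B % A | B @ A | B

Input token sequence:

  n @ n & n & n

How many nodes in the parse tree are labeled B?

4

[S [A [B [C n]] @ [A [B [C n]]]] & [S [A [B [C n]]] & [S [A [B [C n]]]]]]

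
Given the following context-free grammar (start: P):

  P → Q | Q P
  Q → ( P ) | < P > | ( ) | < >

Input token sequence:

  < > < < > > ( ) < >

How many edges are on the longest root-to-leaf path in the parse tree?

5

[P [Q < >] [P [Q < [P [Q < >]] >] [P [Q ( )] [P [Q < >]]]]]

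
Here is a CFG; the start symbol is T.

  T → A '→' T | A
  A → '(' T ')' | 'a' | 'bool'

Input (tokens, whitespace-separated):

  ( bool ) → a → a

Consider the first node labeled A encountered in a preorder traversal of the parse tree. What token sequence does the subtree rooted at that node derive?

( bool )

[T [A ( [T [A bool]] )] → [T [A a] → [T [A a]]]]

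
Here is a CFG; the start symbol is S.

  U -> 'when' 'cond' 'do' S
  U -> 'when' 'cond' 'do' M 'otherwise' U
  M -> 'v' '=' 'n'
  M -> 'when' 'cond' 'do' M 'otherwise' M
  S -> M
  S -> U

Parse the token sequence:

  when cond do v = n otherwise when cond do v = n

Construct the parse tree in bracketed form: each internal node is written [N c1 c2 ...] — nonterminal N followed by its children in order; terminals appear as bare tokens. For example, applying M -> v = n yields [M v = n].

S
U
when cond do M otherwise U
when cond do v = n otherwise U
when cond do v = n otherwise when cond do S
when cond do v = n otherwise when cond do M
when cond do v = n otherwise when cond do v = n

[S [U when cond do [M v = n] otherwise [U when cond do [S [M v = n]]]]]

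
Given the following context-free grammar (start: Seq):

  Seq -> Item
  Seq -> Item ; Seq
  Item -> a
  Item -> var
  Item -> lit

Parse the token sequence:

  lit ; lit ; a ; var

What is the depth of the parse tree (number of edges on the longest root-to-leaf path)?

5

[Seq [Item lit] ; [Seq [Item lit] ; [Seq [Item a] ; [Seq [Item var]]]]]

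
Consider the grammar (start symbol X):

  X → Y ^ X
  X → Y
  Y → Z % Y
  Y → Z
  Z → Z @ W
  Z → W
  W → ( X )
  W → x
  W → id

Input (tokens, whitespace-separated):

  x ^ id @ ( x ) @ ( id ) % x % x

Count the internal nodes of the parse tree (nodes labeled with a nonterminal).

26

[X [Y [Z [W x]]] ^ [X [Y [Z [Z [Z [W id]] @ [W ( [X [Y [Z [W x]]]] )]] @ [W ( [X [Y [Z [W id]]]] )]] % [Y [Z [W x]] % [Y [Z [W x]]]]]]]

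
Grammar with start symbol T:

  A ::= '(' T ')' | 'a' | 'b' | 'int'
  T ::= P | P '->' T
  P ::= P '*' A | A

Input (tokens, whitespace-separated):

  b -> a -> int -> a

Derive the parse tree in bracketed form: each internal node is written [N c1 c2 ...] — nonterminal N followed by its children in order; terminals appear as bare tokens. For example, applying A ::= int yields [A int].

[T [P [A b]] -> [T [P [A a]] -> [T [P [A int]] -> [T [P [A a]]]]]]

T
P -> T
A -> T
b -> T
b -> P -> T
b -> A -> T
b -> a -> T
b -> a -> P -> T
b -> a -> A -> T
b -> a -> int -> T
b -> a -> int -> P
b -> a -> int -> A
b -> a -> int -> a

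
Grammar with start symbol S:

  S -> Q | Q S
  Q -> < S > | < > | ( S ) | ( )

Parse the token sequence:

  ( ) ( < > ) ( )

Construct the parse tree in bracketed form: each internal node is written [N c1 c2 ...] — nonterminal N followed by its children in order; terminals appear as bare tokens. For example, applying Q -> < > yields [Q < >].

S
Q S
( ) S
( ) Q S
( ) ( S ) S
( ) ( Q ) S
( ) ( < > ) S
( ) ( < > ) Q
( ) ( < > ) ( )

[S [Q ( )] [S [Q ( [S [Q < >]] )] [S [Q ( )]]]]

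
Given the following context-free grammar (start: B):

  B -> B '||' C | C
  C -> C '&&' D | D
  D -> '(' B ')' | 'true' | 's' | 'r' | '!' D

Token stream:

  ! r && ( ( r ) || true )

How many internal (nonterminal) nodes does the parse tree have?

[B [C [C [D ! [D r]]] && [D ( [B [B [C [D ( [B [C [D r]]] )]]] || [C [D true]]] )]]]

15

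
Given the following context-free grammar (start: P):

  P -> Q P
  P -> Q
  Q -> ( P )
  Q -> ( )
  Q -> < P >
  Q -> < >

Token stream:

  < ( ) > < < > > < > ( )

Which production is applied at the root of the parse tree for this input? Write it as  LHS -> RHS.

P -> Q P

[P [Q < [P [Q ( )]] >] [P [Q < [P [Q < >]] >] [P [Q < >] [P [Q ( )]]]]]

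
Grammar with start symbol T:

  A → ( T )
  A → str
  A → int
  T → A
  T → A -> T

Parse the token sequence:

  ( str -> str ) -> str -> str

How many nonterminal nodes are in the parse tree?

10

[T [A ( [T [A str] -> [T [A str]]] )] -> [T [A str] -> [T [A str]]]]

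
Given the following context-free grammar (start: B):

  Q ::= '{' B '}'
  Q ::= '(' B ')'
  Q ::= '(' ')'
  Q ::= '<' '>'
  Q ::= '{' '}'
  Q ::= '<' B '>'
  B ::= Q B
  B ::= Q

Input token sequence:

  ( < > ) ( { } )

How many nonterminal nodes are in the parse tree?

8

[B [Q ( [B [Q < >]] )] [B [Q ( [B [Q { }]] )]]]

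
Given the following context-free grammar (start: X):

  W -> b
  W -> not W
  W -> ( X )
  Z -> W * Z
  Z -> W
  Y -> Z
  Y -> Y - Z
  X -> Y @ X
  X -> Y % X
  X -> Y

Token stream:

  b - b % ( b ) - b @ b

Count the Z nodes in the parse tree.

6

[X [Y [Y [Z [W b]]] - [Z [W b]]] % [X [Y [Y [Z [W ( [X [Y [Z [W b]]]] )]]] - [Z [W b]]] @ [X [Y [Z [W b]]]]]]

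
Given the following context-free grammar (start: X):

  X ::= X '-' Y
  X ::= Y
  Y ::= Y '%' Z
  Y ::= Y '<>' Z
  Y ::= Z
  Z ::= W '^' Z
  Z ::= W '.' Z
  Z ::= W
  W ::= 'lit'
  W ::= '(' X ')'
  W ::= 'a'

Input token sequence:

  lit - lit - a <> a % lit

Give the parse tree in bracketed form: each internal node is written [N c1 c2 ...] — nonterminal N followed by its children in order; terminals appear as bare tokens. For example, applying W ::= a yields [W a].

X
X - Y
X - Y - Y
Y - Y - Y
Z - Y - Y
W - Y - Y
lit - Y - Y
lit - Z - Y
lit - W - Y
lit - lit - Y
lit - lit - Y % Z
lit - lit - Y <> Z % Z
lit - lit - Z <> Z % Z
lit - lit - W <> Z % Z
lit - lit - a <> Z % Z
lit - lit - a <> W % Z
lit - lit - a <> a % Z
lit - lit - a <> a % W
lit - lit - a <> a % lit

[X [X [X [Y [Z [W lit]]]] - [Y [Z [W lit]]]] - [Y [Y [Y [Z [W a]]] <> [Z [W a]]] % [Z [W lit]]]]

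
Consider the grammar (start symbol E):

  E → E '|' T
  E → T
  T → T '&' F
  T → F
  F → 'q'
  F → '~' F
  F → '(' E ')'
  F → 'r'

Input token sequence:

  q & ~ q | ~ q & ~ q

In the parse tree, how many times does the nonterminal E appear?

2

[E [E [T [T [F q]] & [F ~ [F q]]]] | [T [T [F ~ [F q]]] & [F ~ [F q]]]]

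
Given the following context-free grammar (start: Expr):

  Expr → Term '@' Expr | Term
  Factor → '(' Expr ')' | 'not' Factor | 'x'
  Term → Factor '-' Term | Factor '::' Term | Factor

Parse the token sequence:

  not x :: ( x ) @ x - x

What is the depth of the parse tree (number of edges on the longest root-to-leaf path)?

7

[Expr [Term [Factor not [Factor x]] :: [Term [Factor ( [Expr [Term [Factor x]]] )]]] @ [Expr [Term [Factor x] - [Term [Factor x]]]]]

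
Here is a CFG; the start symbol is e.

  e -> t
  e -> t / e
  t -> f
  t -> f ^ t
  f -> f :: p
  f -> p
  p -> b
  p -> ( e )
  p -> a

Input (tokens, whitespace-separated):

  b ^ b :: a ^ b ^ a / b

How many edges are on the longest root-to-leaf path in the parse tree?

7

[e [t [f [p b]] ^ [t [f [f [p b]] :: [p a]] ^ [t [f [p b]] ^ [t [f [p a]]]]]] / [e [t [f [p b]]]]]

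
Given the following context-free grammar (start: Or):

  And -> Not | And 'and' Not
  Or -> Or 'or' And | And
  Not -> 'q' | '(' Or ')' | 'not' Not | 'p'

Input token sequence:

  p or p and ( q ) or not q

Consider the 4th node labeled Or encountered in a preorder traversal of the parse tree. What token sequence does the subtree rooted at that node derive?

q

[Or [Or [Or [And [Not p]]] or [And [And [Not p]] and [Not ( [Or [And [Not q]]] )]]] or [And [Not not [Not q]]]]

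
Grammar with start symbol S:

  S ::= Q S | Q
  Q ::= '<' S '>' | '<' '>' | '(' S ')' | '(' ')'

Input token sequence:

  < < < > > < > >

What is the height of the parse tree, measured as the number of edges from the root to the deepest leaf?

6

[S [Q < [S [Q < [S [Q < >]] >] [S [Q < >]]] >]]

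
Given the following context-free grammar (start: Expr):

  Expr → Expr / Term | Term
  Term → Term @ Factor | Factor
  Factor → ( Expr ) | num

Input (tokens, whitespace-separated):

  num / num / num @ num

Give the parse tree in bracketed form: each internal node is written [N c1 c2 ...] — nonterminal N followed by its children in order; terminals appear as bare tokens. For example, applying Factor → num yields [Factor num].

[Expr [Expr [Expr [Term [Factor num]]] / [Term [Factor num]]] / [Term [Term [Factor num]] @ [Factor num]]]

Expr
Expr / Term
Expr / Term / Term
Term / Term / Term
Factor / Term / Term
num / Term / Term
num / Factor / Term
num / num / Term
num / num / Term @ Factor
num / num / Factor @ Factor
num / num / num @ Factor
num / num / num @ num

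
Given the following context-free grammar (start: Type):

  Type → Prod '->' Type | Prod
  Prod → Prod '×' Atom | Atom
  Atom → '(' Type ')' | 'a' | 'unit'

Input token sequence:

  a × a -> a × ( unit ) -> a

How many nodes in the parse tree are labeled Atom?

6

[Type [Prod [Prod [Atom a]] × [Atom a]] -> [Type [Prod [Prod [Atom a]] × [Atom ( [Type [Prod [Atom unit]]] )]] -> [Type [Prod [Atom a]]]]]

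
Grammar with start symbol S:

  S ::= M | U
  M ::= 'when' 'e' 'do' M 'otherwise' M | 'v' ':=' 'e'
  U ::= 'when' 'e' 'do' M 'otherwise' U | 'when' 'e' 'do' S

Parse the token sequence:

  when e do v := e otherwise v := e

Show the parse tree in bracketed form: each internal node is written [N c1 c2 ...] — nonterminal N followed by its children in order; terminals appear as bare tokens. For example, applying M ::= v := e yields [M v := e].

S
M
when e do M otherwise M
when e do v := e otherwise M
when e do v := e otherwise v := e

[S [M when e do [M v := e] otherwise [M v := e]]]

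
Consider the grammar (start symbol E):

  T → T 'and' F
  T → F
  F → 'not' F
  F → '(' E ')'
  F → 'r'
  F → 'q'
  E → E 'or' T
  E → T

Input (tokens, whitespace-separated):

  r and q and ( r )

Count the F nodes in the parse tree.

4

[E [T [T [T [F r]] and [F q]] and [F ( [E [T [F r]]] )]]]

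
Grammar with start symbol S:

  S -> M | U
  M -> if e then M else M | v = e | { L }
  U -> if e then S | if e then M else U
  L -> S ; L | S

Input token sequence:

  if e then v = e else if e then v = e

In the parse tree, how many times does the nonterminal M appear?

[S [U if e then [M v = e] else [U if e then [S [M v = e]]]]]

2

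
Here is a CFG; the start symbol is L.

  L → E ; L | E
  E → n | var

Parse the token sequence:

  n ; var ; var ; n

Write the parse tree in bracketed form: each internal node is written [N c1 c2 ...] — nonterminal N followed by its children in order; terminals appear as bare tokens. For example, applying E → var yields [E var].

[L [E n] ; [L [E var] ; [L [E var] ; [L [E n]]]]]

L
E ; L
n ; L
n ; E ; L
n ; var ; L
n ; var ; E ; L
n ; var ; var ; L
n ; var ; var ; E
n ; var ; var ; n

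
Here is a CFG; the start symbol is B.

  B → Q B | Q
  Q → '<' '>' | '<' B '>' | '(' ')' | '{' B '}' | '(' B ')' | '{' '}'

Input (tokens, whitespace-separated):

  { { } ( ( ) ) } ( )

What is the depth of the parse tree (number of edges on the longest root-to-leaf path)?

[B [Q { [B [Q { }] [B [Q ( [B [Q ( )]] )]]] }] [B [Q ( )]]]

7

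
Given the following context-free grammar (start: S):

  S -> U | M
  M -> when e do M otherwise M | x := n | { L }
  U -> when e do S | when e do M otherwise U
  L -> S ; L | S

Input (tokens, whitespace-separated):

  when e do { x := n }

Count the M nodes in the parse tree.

2

[S [U when e do [S [M { [L [S [M x := n]]] }]]]]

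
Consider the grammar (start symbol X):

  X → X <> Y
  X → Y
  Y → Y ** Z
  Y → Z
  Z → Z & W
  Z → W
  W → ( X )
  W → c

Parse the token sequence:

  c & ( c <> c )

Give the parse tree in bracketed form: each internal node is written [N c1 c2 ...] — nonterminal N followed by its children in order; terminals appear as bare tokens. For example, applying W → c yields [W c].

[X [Y [Z [Z [W c]] & [W ( [X [X [Y [Z [W c]]]] <> [Y [Z [W c]]]] )]]]]

X
Y
Z
Z & W
W & W
c & W
c & ( X )
c & ( X <> Y )
c & ( Y <> Y )
c & ( Z <> Y )
c & ( W <> Y )
c & ( c <> Y )
c & ( c <> Z )
c & ( c <> W )
c & ( c <> c )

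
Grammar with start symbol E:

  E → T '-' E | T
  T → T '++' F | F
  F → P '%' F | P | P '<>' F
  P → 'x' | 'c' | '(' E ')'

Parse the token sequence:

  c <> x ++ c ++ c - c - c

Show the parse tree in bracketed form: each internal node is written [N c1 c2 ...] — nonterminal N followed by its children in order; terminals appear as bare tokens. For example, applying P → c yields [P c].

[E [T [T [T [F [P c] <> [F [P x]]]] ++ [F [P c]]] ++ [F [P c]]] - [E [T [F [P c]]] - [E [T [F [P c]]]]]]

E
T - E
T ++ F - E
T ++ F ++ F - E
F ++ F ++ F - E
P <> F ++ F ++ F - E
c <> F ++ F ++ F - E
c <> P ++ F ++ F - E
c <> x ++ F ++ F - E
c <> x ++ P ++ F - E
c <> x ++ c ++ F - E
c <> x ++ c ++ P - E
c <> x ++ c ++ c - E
c <> x ++ c ++ c - T - E
c <> x ++ c ++ c - F - E
c <> x ++ c ++ c - P - E
c <> x ++ c ++ c - c - E
c <> x ++ c ++ c - c - T
c <> x ++ c ++ c - c - F
c <> x ++ c ++ c - c - P
c <> x ++ c ++ c - c - c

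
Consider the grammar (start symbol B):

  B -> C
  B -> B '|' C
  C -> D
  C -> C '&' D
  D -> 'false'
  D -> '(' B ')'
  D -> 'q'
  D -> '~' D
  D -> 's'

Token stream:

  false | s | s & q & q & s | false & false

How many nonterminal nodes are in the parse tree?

[B [B [B [B [C [D false]]] | [C [D s]]] | [C [C [C [C [D s]] & [D q]] & [D q]] & [D s]]] | [C [C [D false]] & [D false]]]

20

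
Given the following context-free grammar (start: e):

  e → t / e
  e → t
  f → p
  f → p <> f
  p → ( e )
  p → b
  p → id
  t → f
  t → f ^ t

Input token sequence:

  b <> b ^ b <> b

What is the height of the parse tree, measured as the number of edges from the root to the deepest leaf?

[e [t [f [p b] <> [f [p b]]] ^ [t [f [p b] <> [f [p b]]]]]]

6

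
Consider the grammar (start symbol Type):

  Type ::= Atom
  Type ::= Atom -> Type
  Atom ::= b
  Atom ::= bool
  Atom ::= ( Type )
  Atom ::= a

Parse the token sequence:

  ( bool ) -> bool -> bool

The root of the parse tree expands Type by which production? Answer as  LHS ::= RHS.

Type ::= Atom -> Type

[Type [Atom ( [Type [Atom bool]] )] -> [Type [Atom bool] -> [Type [Atom bool]]]]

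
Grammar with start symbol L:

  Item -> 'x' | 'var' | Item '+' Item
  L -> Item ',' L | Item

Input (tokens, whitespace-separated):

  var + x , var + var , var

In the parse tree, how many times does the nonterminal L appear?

[L [Item [Item var] + [Item x]] , [L [Item [Item var] + [Item var]] , [L [Item var]]]]

3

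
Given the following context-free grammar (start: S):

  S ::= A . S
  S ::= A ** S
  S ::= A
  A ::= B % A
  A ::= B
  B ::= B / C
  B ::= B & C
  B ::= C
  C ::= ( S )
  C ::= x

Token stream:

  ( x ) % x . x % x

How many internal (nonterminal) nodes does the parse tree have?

[S [A [B [C ( [S [A [B [C x]]]] )]] % [A [B [C x]]]] . [S [A [B [C x]] % [A [B [C x]]]]]]

18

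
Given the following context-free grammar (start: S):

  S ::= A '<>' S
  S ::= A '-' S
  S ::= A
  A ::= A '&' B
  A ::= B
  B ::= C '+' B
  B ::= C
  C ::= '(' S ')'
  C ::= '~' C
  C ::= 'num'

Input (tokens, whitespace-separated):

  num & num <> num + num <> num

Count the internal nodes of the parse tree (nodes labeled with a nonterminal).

17

[S [A [A [B [C num]]] & [B [C num]]] <> [S [A [B [C num] + [B [C num]]]] <> [S [A [B [C num]]]]]]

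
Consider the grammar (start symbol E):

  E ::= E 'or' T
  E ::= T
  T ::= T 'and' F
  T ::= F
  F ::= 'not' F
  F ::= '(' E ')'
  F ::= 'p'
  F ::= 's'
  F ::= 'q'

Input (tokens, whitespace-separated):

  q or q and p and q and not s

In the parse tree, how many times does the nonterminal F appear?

[E [E [T [F q]]] or [T [T [T [T [F q]] and [F p]] and [F q]] and [F not [F s]]]]

6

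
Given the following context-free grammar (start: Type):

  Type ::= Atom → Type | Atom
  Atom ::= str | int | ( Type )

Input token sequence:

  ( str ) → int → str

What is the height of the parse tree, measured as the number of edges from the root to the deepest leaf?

[Type [Atom ( [Type [Atom str]] )] → [Type [Atom int] → [Type [Atom str]]]]

4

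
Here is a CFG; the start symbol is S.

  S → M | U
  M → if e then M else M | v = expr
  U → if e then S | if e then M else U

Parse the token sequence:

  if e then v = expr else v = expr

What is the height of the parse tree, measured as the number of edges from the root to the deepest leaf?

3

[S [M if e then [M v = expr] else [M v = expr]]]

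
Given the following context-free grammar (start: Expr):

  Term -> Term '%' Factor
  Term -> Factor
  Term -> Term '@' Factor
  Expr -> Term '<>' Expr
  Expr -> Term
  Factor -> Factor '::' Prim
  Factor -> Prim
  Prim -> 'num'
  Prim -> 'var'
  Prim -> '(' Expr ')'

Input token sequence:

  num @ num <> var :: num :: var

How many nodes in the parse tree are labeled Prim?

5

[Expr [Term [Term [Factor [Prim num]]] @ [Factor [Prim num]]] <> [Expr [Term [Factor [Factor [Factor [Prim var]] :: [Prim num]] :: [Prim var]]]]]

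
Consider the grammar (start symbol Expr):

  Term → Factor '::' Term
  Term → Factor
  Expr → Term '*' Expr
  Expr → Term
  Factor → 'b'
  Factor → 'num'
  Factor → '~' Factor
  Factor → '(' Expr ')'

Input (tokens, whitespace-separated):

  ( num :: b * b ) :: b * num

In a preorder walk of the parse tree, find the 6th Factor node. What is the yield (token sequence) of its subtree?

[Expr [Term [Factor ( [Expr [Term [Factor num] :: [Term [Factor b]]] * [Expr [Term [Factor b]]]] )] :: [Term [Factor b]]] * [Expr [Term [Factor num]]]]

num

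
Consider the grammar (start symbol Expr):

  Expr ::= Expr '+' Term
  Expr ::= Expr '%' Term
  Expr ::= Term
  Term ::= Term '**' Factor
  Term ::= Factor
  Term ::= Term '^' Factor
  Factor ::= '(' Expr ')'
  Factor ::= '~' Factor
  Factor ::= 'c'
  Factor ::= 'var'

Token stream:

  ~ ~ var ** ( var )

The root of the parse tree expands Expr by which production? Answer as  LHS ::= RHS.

Expr ::= Term

[Expr [Term [Term [Factor ~ [Factor ~ [Factor var]]]] ** [Factor ( [Expr [Term [Factor var]]] )]]]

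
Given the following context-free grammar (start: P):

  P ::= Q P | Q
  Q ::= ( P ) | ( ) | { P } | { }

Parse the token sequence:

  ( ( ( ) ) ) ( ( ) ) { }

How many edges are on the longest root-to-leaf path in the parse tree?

6

[P [Q ( [P [Q ( [P [Q ( )]] )]] )] [P [Q ( [P [Q ( )]] )] [P [Q { }]]]]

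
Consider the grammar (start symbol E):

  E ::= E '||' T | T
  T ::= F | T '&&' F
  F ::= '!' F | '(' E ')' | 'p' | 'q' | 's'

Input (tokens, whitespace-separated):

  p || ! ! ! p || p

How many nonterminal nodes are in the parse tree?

[E [E [E [T [F p]]] || [T [F ! [F ! [F ! [F p]]]]]] || [T [F p]]]

12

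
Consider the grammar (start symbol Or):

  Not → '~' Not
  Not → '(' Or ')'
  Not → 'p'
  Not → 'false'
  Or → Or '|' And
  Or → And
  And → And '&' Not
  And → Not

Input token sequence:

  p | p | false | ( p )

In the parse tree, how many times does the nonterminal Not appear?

[Or [Or [Or [Or [And [Not p]]] | [And [Not p]]] | [And [Not false]]] | [And [Not ( [Or [And [Not p]]] )]]]

5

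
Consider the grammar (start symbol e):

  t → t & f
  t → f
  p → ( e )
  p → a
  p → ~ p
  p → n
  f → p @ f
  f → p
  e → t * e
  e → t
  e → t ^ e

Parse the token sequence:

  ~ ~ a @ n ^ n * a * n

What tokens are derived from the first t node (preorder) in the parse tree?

[e [t [f [p ~ [p ~ [p a]]] @ [f [p n]]]] ^ [e [t [f [p n]]] * [e [t [f [p a]]] * [e [t [f [p n]]]]]]]

~ ~ a @ n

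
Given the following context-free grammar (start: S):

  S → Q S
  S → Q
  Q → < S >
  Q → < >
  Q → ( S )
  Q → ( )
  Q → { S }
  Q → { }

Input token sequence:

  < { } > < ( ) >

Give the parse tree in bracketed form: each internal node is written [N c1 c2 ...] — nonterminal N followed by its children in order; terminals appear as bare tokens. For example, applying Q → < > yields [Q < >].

[S [Q < [S [Q { }]] >] [S [Q < [S [Q ( )]] >]]]

S
Q S
< S > S
< Q > S
< { } > S
< { } > Q
< { } > < S >
< { } > < Q >
< { } > < ( ) >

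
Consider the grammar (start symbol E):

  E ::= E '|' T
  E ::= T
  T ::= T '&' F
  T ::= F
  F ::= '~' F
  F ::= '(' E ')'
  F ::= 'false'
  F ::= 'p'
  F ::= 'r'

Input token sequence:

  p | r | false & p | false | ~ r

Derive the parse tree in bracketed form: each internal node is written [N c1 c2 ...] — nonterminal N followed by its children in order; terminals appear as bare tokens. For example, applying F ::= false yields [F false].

E
E | T
E | T | T
E | T | T | T
E | T | T | T | T
T | T | T | T | T
F | T | T | T | T
p | T | T | T | T
p | F | T | T | T
p | r | T | T | T
p | r | T & F | T | T
p | r | F & F | T | T
p | r | false & F | T | T
p | r | false & p | T | T
p | r | false & p | F | T
p | r | false & p | false | T
p | r | false & p | false | F
p | r | false & p | false | ~ F
p | r | false & p | false | ~ r

[E [E [E [E [E [T [F p]]] | [T [F r]]] | [T [T [F false]] & [F p]]] | [T [F false]]] | [T [F ~ [F r]]]]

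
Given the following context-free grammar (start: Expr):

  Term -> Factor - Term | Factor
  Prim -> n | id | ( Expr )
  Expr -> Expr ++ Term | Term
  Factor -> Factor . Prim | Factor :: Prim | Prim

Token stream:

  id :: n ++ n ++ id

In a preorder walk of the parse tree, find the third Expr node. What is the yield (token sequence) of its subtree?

[Expr [Expr [Expr [Term [Factor [Factor [Prim id]] :: [Prim n]]]] ++ [Term [Factor [Prim n]]]] ++ [Term [Factor [Prim id]]]]

id :: n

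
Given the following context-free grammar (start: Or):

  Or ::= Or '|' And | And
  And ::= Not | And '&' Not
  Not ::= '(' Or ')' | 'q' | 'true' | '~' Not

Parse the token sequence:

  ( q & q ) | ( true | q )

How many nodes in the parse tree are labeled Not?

[Or [Or [And [Not ( [Or [And [And [Not q]] & [Not q]]] )]]] | [And [Not ( [Or [Or [And [Not true]]] | [And [Not q]]] )]]]

6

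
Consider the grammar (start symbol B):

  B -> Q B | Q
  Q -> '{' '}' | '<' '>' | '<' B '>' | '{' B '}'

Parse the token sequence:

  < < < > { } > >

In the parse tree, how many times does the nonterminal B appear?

4

[B [Q < [B [Q < [B [Q < >] [B [Q { }]]] >]] >]]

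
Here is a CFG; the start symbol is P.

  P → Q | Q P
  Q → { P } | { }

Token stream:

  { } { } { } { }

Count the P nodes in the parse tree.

4

[P [Q { }] [P [Q { }] [P [Q { }] [P [Q { }]]]]]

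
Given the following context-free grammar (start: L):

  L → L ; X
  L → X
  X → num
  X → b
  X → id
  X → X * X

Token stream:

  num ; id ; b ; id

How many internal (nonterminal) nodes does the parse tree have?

8

[L [L [L [L [X num]] ; [X id]] ; [X b]] ; [X id]]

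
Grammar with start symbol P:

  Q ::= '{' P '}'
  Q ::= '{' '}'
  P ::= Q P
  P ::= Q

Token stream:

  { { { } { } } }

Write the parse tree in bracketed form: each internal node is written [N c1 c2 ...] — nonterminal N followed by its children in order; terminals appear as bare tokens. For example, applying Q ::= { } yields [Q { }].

P
Q
{ P }
{ Q }
{ { P } }
{ { Q P } }
{ { { } P } }
{ { { } Q } }
{ { { } { } } }

[P [Q { [P [Q { [P [Q { }] [P [Q { }]]] }]] }]]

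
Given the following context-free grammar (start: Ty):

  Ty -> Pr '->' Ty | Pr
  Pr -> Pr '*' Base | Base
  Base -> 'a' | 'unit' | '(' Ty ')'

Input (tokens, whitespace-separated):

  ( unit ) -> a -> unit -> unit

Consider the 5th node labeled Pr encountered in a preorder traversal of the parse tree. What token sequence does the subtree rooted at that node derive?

[Ty [Pr [Base ( [Ty [Pr [Base unit]]] )]] -> [Ty [Pr [Base a]] -> [Ty [Pr [Base unit]] -> [Ty [Pr [Base unit]]]]]]

unit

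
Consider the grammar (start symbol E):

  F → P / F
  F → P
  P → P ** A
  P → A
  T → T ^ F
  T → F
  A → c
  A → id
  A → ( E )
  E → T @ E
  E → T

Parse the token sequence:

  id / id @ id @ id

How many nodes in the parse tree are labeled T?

[E [T [F [P [A id]] / [F [P [A id]]]]] @ [E [T [F [P [A id]]]] @ [E [T [F [P [A id]]]]]]]

3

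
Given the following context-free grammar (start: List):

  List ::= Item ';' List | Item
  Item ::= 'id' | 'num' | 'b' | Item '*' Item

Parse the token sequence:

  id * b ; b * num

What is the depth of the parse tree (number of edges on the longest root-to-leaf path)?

[List [Item [Item id] * [Item b]] ; [List [Item [Item b] * [Item num]]]]

4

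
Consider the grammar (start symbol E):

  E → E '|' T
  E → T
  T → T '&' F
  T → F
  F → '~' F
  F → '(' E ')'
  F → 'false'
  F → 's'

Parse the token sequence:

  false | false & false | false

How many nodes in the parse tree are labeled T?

4

[E [E [E [T [F false]]] | [T [T [F false]] & [F false]]] | [T [F false]]]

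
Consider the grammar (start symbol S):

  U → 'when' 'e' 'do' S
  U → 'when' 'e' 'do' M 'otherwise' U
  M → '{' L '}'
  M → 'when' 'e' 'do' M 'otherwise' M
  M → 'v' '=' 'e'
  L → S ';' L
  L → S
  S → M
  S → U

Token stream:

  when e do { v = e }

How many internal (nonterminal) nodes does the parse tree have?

7

[S [U when e do [S [M { [L [S [M v = e]]] }]]]]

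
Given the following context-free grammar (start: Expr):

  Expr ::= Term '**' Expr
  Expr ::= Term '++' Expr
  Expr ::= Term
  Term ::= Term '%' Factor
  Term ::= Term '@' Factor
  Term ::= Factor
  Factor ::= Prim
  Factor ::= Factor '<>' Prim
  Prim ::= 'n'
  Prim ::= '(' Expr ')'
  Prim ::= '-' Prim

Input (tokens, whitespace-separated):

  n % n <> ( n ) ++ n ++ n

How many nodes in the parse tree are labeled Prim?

6

[Expr [Term [Term [Factor [Prim n]]] % [Factor [Factor [Prim n]] <> [Prim ( [Expr [Term [Factor [Prim n]]]] )]]] ++ [Expr [Term [Factor [Prim n]]] ++ [Expr [Term [Factor [Prim n]]]]]]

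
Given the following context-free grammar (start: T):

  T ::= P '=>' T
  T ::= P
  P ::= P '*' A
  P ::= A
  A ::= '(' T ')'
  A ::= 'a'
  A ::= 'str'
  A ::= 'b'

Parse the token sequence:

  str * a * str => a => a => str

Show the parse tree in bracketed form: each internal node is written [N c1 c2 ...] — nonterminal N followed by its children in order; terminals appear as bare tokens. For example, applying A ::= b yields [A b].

[T [P [P [P [A str]] * [A a]] * [A str]] => [T [P [A a]] => [T [P [A a]] => [T [P [A str]]]]]]

T
P => T
P * A => T
P * A * A => T
A * A * A => T
str * A * A => T
str * a * A => T
str * a * str => T
str * a * str => P => T
str * a * str => A => T
str * a * str => a => T
str * a * str => a => P => T
str * a * str => a => A => T
str * a * str => a => a => T
str * a * str => a => a => P
str * a * str => a => a => A
str * a * str => a => a => str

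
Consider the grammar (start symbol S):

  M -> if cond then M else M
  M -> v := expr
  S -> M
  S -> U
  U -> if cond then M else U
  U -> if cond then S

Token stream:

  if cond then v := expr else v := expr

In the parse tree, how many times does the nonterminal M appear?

3

[S [M if cond then [M v := expr] else [M v := expr]]]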